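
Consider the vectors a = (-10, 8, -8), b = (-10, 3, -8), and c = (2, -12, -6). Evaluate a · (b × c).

b × c:
i: 3·(-6) - (-8)·(-12) = -18 - 96 = -114
j: (-8)·2 - (-10)·(-6) = -16 - 60 = -76
k: (-10)·(-12) - 3·2 = 120 - 6 = 114
b × c = (-114, -76, 114)
a · (b × c) = (-10)·(-114) + 8·(-76) + (-8)·114 = 1140 - 608 - 912 = -380

-380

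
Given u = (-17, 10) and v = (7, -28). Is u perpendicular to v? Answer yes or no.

no

u · v = (-17)·7 + 10·(-28) = -119 - 280 = -399
Nonzero, so the vectors are not orthogonal.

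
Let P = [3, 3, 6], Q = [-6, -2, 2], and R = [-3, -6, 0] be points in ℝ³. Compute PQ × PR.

(-6, -30, 51)

PQ = (-9, -5, -4)
PR = (-6, -9, -6)
i: (-5)·(-6) - (-4)·(-9) = 30 - 36 = -6
j: (-4)·(-6) - (-9)·(-6) = 24 - 54 = -30
k: (-9)·(-9) - (-5)·(-6) = 81 - 30 = 51
PQ × PR = (-6, -30, 51)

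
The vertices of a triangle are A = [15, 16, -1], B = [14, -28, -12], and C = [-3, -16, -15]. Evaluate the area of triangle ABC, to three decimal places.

AB = (-1, -44, -11),  AC = (-18, -32, -14)
i: (-44)·(-14) - (-11)·(-32) = 616 - 352 = 264
j: (-11)·(-18) - (-1)·(-14) = 198 - 14 = 184
k: (-1)·(-32) - (-44)·(-18) = 32 - 792 = -760
AB × AC = (264, 184, -760)
|AB × AC| = √681152 ≈ 825.3193
area = ½ · 825.3193 ≈ 412.660

412.660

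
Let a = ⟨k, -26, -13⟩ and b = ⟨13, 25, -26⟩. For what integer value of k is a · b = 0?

24

a · b = k·13 + (-26)·25 + (-13)·(-26) = -312 + 13k
Set equal to 0: 13k = 312, so k = 24.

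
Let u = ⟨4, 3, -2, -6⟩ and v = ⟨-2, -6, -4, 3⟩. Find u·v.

-36

u · v = 4·(-2) + 3·(-6) + (-2)·(-4) + (-6)·3 = -8 - 18 + 8 - 18 = -36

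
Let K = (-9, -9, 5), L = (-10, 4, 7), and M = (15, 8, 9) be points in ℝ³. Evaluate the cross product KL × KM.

(18, 52, -329)

KL = (-1, 13, 2)
KM = (24, 17, 4)
i: 13·4 - 2·17 = 52 - 34 = 18
j: 2·24 - (-1)·4 = 48 - (-4) = 52
k: (-1)·17 - 13·24 = -17 - 312 = -329
KL × KM = (18, 52, -329)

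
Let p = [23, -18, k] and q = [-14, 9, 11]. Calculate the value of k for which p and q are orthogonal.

p · q = 23·(-14) + (-18)·9 + k·11 = -484 + 11k
Set equal to 0: 11k = 484, so k = 44.

44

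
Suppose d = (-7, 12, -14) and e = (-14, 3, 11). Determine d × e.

i: 12·11 - (-14)·3 = 132 - (-42) = 174
j: (-14)·(-14) - (-7)·11 = 196 - (-77) = 273
k: (-7)·3 - 12·(-14) = -21 - (-168) = 147
d × e = (174, 273, 147)

(174, 273, 147)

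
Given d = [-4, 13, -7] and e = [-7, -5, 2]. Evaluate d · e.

d · e = (-4)·(-7) + 13·(-5) + (-7)·2 = 28 - 65 - 14 = -51

-51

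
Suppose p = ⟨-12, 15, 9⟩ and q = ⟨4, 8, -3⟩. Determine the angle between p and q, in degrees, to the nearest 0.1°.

p · q = (-12)·4 + 15·8 + 9·(-3) = -48 + 120 - 27 = 45
|p|² = 144 + 225 + 81 = 450,  |p| = √450 ≈ 21.213203
|q|² = 16 + 64 + 9 = 89,  |q| = √89 ≈ 9.433981
cos θ = 45 / (21.213203 · 9.433981) ≈ 0.22486
θ = arccos(0.22486) ≈ 77.0°

77.0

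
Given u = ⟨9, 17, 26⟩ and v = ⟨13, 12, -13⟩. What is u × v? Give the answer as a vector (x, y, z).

(-533, 455, -113)

i: 17·(-13) - 26·12 = -221 - 312 = -533
j: 26·13 - 9·(-13) = 338 - (-117) = 455
k: 9·12 - 17·13 = 108 - 221 = -113
u × v = (-533, 455, -113)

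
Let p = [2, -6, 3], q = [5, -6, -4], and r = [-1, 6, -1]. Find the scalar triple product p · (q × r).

q × r:
i: (-6)·(-1) - (-4)·6 = 6 - (-24) = 30
j: (-4)·(-1) - 5·(-1) = 4 - (-5) = 9
k: 5·6 - (-6)·(-1) = 30 - 6 = 24
q × r = (30, 9, 24)
p · (q × r) = 2·30 + (-6)·9 + 3·24 = 60 - 54 + 72 = 78

78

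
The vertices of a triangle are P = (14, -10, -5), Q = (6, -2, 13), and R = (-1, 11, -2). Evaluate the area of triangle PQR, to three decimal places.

PQ = (-8, 8, 18),  PR = (-15, 21, 3)
i: 8·3 - 18·21 = 24 - 378 = -354
j: 18·(-15) - (-8)·3 = -270 - (-24) = -246
k: (-8)·21 - 8·(-15) = -168 - (-120) = -48
PQ × PR = (-354, -246, -48)
|PQ × PR| = √188136 ≈ 433.7465
area = ½ · 433.7465 ≈ 216.873

216.873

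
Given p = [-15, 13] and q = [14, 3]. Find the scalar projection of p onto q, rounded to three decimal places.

p · q = (-15)·14 + 13·3 = -210 + 39 = -171
|q| = √(196 + 9) = √205 ≈ 14.3178
comp_q p = -171 / √205 ≈ -11.943

-11.943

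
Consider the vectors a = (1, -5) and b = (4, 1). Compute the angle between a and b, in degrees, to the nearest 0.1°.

92.7

a · b = 1·4 + (-5)·1 = 4 - 5 = -1
|a|² = 1 + 25 = 26,  |a| = √26 ≈ 5.099020
|b|² = 16 + 1 = 17,  |b| = √17 ≈ 4.123106
cos θ = -1 / (5.099020 · 4.123106) ≈ -0.04757
θ = arccos(-0.04757) ≈ 92.7°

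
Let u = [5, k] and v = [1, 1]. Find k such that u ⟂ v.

u · v = 5·1 + k·1 = 5 + 1k
Set equal to 0: 1k = -5, so k = -5.

-5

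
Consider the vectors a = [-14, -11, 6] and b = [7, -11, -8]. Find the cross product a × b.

(154, -70, 231)

i: (-11)·(-8) - 6·(-11) = 88 - (-66) = 154
j: 6·7 - (-14)·(-8) = 42 - 112 = -70
k: (-14)·(-11) - (-11)·7 = 154 - (-77) = 231
a × b = (154, -70, 231)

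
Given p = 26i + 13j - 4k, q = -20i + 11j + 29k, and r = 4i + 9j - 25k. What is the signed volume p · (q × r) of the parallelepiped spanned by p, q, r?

q × r:
i: 11·(-25) - 29·9 = -275 - 261 = -536
j: 29·4 - (-20)·(-25) = 116 - 500 = -384
k: (-20)·9 - 11·4 = -180 - 44 = -224
q × r = (-536, -384, -224)
p · (q × r) = 26·(-536) + 13·(-384) + (-4)·(-224) = -13936 - 4992 + 896 = -18032

-18032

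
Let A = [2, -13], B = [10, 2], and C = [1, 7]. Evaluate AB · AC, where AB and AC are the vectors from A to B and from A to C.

AB = B − A = (8, 15)
AC = C − A = (-1, 20)
AB · AC = 8·(-1) + 15·20 = -8 + 300 = 292

292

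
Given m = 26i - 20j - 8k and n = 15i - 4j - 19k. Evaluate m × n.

i: (-20)·(-19) - (-8)·(-4) = 380 - 32 = 348
j: (-8)·15 - 26·(-19) = -120 - (-494) = 374
k: 26·(-4) - (-20)·15 = -104 - (-300) = 196
m × n = (348, 374, 196)

(348, 374, 196)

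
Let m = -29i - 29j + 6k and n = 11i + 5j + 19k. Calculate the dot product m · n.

-350

m · n = (-29)·11 + (-29)·5 + 6·19 = -319 - 145 + 114 = -350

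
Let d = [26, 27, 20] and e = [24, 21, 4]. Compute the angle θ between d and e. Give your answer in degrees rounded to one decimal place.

21.4

d · e = 26·24 + 27·21 + 20·4 = 624 + 567 + 80 = 1271
|d|² = 676 + 729 + 400 = 1805,  |d| = √1805 ≈ 42.485292
|e|² = 576 + 441 + 16 = 1033,  |e| = √1033 ≈ 32.140317
cos θ = 1271 / (42.485292 · 32.140317) ≈ 0.93080
θ = arccos(0.93080) ≈ 21.4°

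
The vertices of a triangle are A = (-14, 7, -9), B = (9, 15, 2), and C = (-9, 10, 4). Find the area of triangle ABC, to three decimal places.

127.885

AB = (23, 8, 11),  AC = (5, 3, 13)
i: 8·13 - 11·3 = 104 - 33 = 71
j: 11·5 - 23·13 = 55 - 299 = -244
k: 23·3 - 8·5 = 69 - 40 = 29
AB × AC = (71, -244, 29)
|AB × AC| = √65418 ≈ 255.7694
area = ½ · 255.7694 ≈ 127.885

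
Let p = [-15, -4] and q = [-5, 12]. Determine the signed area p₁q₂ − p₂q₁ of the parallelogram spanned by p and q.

(-15)·12 - (-4)·(-5) = -180 - 20 = -200

-200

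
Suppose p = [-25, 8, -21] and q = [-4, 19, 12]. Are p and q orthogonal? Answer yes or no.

p · q = (-25)·(-4) + 8·19 + (-21)·12 = 100 + 152 - 252 = 0
Zero, so the vectors are orthogonal.

yes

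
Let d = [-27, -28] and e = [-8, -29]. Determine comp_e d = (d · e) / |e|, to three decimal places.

d · e = (-27)·(-8) + (-28)·(-29) = 216 + 812 = 1028
|e| = √(64 + 841) = √905 ≈ 30.0832
comp_e d = 1028 / √905 ≈ 34.172

34.172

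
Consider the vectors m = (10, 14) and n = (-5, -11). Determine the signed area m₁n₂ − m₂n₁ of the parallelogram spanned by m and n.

10·(-11) - 14·(-5) = -110 - (-70) = -40

-40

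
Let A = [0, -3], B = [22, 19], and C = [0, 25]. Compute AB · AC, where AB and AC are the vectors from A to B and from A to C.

616

AB = B − A = (22, 22)
AC = C − A = (0, 28)
AB · AC = 22·0 + 22·28 = 0 + 616 = 616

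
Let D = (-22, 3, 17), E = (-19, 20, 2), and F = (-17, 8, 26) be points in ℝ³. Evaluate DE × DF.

(228, -102, -70)

DE = (3, 17, -15)
DF = (5, 5, 9)
i: 17·9 - (-15)·5 = 153 - (-75) = 228
j: (-15)·5 - 3·9 = -75 - 27 = -102
k: 3·5 - 17·5 = 15 - 85 = -70
DE × DF = (228, -102, -70)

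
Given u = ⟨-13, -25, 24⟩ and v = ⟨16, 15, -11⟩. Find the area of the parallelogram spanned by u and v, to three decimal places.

327.614

i: (-25)·(-11) - 24·15 = 275 - 360 = -85
j: 24·16 - (-13)·(-11) = 384 - 143 = 241
k: (-13)·15 - (-25)·16 = -195 - (-400) = 205
u × v = (-85, 241, 205)
|u × v| = √((-85)² + 241² + 205²) = √107331 ≈ 327.6141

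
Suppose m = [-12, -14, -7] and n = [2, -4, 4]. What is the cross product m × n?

(-84, 34, 76)

i: (-14)·4 - (-7)·(-4) = -56 - 28 = -84
j: (-7)·2 - (-12)·4 = -14 - (-48) = 34
k: (-12)·(-4) - (-14)·2 = 48 - (-28) = 76
m × n = (-84, 34, 76)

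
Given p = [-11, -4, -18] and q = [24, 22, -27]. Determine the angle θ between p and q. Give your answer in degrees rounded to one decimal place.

p · q = (-11)·24 + (-4)·22 + (-18)·(-27) = -264 - 88 + 486 = 134
|p|² = 121 + 16 + 324 = 461,  |p| = √461 ≈ 21.470911
|q|² = 576 + 484 + 729 = 1789,  |q| = √1789 ≈ 42.296572
cos θ = 134 / (21.470911 · 42.296572) ≈ 0.14755
θ = arccos(0.14755) ≈ 81.5°

81.5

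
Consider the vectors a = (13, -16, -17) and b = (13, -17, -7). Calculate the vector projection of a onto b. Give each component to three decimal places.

(14.359, -18.777, -7.732)

a · b = 13·13 + (-16)·(-17) + (-17)·(-7) = 169 + 272 + 119 = 560
|b|² = 169 + 289 + 49 = 507
proj_b a = (560/507) · (13, -17, -7) ≈ (14.359, -18.777, -7.732)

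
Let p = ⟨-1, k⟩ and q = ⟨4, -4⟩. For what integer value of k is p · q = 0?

p · q = (-1)·4 + k·(-4) = -4 - 4k
Set equal to 0: -4k = 4, so k = -1.

-1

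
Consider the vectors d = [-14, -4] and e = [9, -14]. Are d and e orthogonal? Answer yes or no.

d · e = (-14)·9 + (-4)·(-14) = -126 + 56 = -70
Nonzero, so the vectors are not orthogonal.

no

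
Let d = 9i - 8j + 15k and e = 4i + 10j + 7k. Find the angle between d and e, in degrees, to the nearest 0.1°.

d · e = 9·4 + (-8)·10 + 15·7 = 36 - 80 + 105 = 61
|d|² = 81 + 64 + 225 = 370,  |d| = √370 ≈ 19.235384
|e|² = 16 + 100 + 49 = 165,  |e| = √165 ≈ 12.845233
cos θ = 61 / (19.235384 · 12.845233) ≈ 0.24688
θ = arccos(0.24688) ≈ 75.7°

75.7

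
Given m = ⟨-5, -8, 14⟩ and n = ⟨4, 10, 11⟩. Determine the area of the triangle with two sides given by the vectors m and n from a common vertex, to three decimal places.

127.111

i: (-8)·11 - 14·10 = -88 - 140 = -228
j: 14·4 - (-5)·11 = 56 - (-55) = 111
k: (-5)·10 - (-8)·4 = -50 - (-32) = -18
m × n = (-228, 111, -18)
|m × n| = √((-228)² + 111² + (-18)²) = √64629 ≈ 254.2223
area = ½ · 254.2223 ≈ 127.111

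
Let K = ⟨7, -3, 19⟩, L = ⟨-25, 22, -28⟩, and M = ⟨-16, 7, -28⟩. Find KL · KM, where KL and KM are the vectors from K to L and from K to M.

3195

KL = L − K = (-32, 25, -47)
KM = M − K = (-23, 10, -47)
KL · KM = (-32)·(-23) + 25·10 + (-47)·(-47) = 736 + 250 + 2209 = 3195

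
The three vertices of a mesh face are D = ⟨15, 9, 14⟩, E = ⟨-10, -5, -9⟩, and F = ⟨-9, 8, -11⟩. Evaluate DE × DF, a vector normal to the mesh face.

(327, -73, -311)

DE = (-25, -14, -23)
DF = (-24, -1, -25)
i: (-14)·(-25) - (-23)·(-1) = 350 - 23 = 327
j: (-23)·(-24) - (-25)·(-25) = 552 - 625 = -73
k: (-25)·(-1) - (-14)·(-24) = 25 - 336 = -311
DE × DF = (327, -73, -311)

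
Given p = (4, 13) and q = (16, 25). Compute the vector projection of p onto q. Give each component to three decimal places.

p · q = 4·16 + 13·25 = 64 + 325 = 389
|q|² = 256 + 625 = 881
proj_q p = (389/881) · (16, 25) ≈ (7.065, 11.039)

(7.065, 11.039)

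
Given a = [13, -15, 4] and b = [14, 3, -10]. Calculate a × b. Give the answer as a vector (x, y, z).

(138, 186, 249)

i: (-15)·(-10) - 4·3 = 150 - 12 = 138
j: 4·14 - 13·(-10) = 56 - (-130) = 186
k: 13·3 - (-15)·14 = 39 - (-210) = 249
a × b = (138, 186, 249)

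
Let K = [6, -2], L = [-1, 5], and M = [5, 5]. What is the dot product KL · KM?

56

KL = L − K = (-7, 7)
KM = M − K = (-1, 7)
KL · KM = (-7)·(-1) + 7·7 = 7 + 49 = 56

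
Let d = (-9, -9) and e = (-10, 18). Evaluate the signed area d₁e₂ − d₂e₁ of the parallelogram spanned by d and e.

(-9)·18 - (-9)·(-10) = -162 - 90 = -252

-252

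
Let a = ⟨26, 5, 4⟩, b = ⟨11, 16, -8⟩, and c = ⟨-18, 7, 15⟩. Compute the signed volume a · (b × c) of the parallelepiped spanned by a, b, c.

9051

b × c:
i: 16·15 - (-8)·7 = 240 - (-56) = 296
j: (-8)·(-18) - 11·15 = 144 - 165 = -21
k: 11·7 - 16·(-18) = 77 - (-288) = 365
b × c = (296, -21, 365)
a · (b × c) = 26·296 + 5·(-21) + 4·365 = 7696 - 105 + 1460 = 9051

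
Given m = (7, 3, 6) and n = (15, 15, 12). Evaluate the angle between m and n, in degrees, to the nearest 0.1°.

m · n = 7·15 + 3·15 + 6·12 = 105 + 45 + 72 = 222
|m|² = 49 + 9 + 36 = 94,  |m| = √94 ≈ 9.695360
|n|² = 225 + 225 + 144 = 594,  |n| = √594 ≈ 24.372115
cos θ = 222 / (9.695360 · 24.372115) ≈ 0.93950
θ = arccos(0.93950) ≈ 20.0°

20.0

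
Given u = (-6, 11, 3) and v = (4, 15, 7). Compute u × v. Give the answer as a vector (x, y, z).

i: 11·7 - 3·15 = 77 - 45 = 32
j: 3·4 - (-6)·7 = 12 - (-42) = 54
k: (-6)·15 - 11·4 = -90 - 44 = -134
u × v = (32, 54, -134)

(32, 54, -134)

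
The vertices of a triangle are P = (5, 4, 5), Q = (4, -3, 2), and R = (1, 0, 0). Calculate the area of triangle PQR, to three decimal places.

PQ = (-1, -7, -3),  PR = (-4, -4, -5)
i: (-7)·(-5) - (-3)·(-4) = 35 - 12 = 23
j: (-3)·(-4) - (-1)·(-5) = 12 - 5 = 7
k: (-1)·(-4) - (-7)·(-4) = 4 - 28 = -24
PQ × PR = (23, 7, -24)
|PQ × PR| = √1154 ≈ 33.9706
area = ½ · 33.9706 ≈ 16.985

16.985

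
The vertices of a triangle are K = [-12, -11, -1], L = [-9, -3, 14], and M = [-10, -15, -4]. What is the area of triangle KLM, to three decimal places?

KL = (3, 8, 15),  KM = (2, -4, -3)
i: 8·(-3) - 15·(-4) = -24 - (-60) = 36
j: 15·2 - 3·(-3) = 30 - (-9) = 39
k: 3·(-4) - 8·2 = -12 - 16 = -28
KL × KM = (36, 39, -28)
|KL × KM| = √3601 ≈ 60.0083
area = ½ · 60.0083 ≈ 30.004

30.004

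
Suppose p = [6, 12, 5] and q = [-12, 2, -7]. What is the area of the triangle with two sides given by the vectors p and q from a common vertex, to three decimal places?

91.510

i: 12·(-7) - 5·2 = -84 - 10 = -94
j: 5·(-12) - 6·(-7) = -60 - (-42) = -18
k: 6·2 - 12·(-12) = 12 - (-144) = 156
p × q = (-94, -18, 156)
|p × q| = √((-94)² + (-18)² + 156²) = √33496 ≈ 183.0191
area = ½ · 183.0191 ≈ 91.510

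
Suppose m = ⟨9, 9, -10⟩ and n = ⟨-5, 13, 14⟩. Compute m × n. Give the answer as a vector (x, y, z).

i: 9·14 - (-10)·13 = 126 - (-130) = 256
j: (-10)·(-5) - 9·14 = 50 - 126 = -76
k: 9·13 - 9·(-5) = 117 - (-45) = 162
m × n = (256, -76, 162)

(256, -76, 162)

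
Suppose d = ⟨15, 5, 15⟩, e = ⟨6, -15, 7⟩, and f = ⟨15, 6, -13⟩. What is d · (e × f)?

e × f:
i: (-15)·(-13) - 7·6 = 195 - 42 = 153
j: 7·15 - 6·(-13) = 105 - (-78) = 183
k: 6·6 - (-15)·15 = 36 - (-225) = 261
e × f = (153, 183, 261)
d · (e × f) = 15·153 + 5·183 + 15·261 = 2295 + 915 + 3915 = 7125

7125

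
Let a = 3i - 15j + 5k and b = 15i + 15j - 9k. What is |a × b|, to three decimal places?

294.795

i: (-15)·(-9) - 5·15 = 135 - 75 = 60
j: 5·15 - 3·(-9) = 75 - (-27) = 102
k: 3·15 - (-15)·15 = 45 - (-225) = 270
a × b = (60, 102, 270)
|a × b| = √(60² + 102² + 270²) = √86904 ≈ 294.7948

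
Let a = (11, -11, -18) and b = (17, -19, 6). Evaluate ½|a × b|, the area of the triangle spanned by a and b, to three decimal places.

i: (-11)·6 - (-18)·(-19) = -66 - 342 = -408
j: (-18)·17 - 11·6 = -306 - 66 = -372
k: 11·(-19) - (-11)·17 = -209 - (-187) = -22
a × b = (-408, -372, -22)
|a × b| = √((-408)² + (-372)² + (-22)²) = √305332 ≈ 552.5685
area = ½ · 552.5685 ≈ 276.284

276.284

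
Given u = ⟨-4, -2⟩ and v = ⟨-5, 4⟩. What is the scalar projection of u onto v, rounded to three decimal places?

u · v = (-4)·(-5) + (-2)·4 = 20 - 8 = 12
|v| = √(25 + 16) = √41 ≈ 6.4031
comp_v u = 12 / √41 ≈ 1.874

1.874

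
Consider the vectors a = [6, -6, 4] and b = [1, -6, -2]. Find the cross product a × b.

(36, 16, -30)

i: (-6)·(-2) - 4·(-6) = 12 - (-24) = 36
j: 4·1 - 6·(-2) = 4 - (-12) = 16
k: 6·(-6) - (-6)·1 = -36 - (-6) = -30
a × b = (36, 16, -30)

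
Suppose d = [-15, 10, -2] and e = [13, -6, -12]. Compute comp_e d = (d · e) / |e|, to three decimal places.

d · e = (-15)·13 + 10·(-6) + (-2)·(-12) = -195 - 60 + 24 = -231
|e| = √(169 + 36 + 144) = √349 ≈ 18.6815
comp_e d = -231 / √349 ≈ -12.365

-12.365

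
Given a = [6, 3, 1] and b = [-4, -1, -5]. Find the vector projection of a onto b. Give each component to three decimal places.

(3.048, 0.762, 3.810)

a · b = 6·(-4) + 3·(-1) + 1·(-5) = -24 - 3 - 5 = -32
|b|² = 16 + 1 + 25 = 42
proj_b a = (-32/42) · (-4, -1, -5) ≈ (3.048, 0.762, 3.810)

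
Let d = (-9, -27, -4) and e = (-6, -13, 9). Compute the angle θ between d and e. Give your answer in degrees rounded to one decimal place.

40.6

d · e = (-9)·(-6) + (-27)·(-13) + (-4)·9 = 54 + 351 - 36 = 369
|d|² = 81 + 729 + 16 = 826,  |d| = √826 ≈ 28.740216
|e|² = 36 + 169 + 81 = 286,  |e| = √286 ≈ 16.911535
cos θ = 369 / (28.740216 · 16.911535) ≈ 0.75919
θ = arccos(0.75919) ≈ 40.6°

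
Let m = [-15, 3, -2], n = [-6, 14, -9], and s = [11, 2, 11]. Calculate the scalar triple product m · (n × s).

-2347

n × s:
i: 14·11 - (-9)·2 = 154 - (-18) = 172
j: (-9)·11 - (-6)·11 = -99 - (-66) = -33
k: (-6)·2 - 14·11 = -12 - 154 = -166
n × s = (172, -33, -166)
m · (n × s) = (-15)·172 + 3·(-33) + (-2)·(-166) = -2580 - 99 + 332 = -2347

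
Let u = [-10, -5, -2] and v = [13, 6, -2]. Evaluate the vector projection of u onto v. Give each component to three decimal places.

(-9.703, -4.478, 1.493)

u · v = (-10)·13 + (-5)·6 + (-2)·(-2) = -130 - 30 + 4 = -156
|v|² = 169 + 36 + 4 = 209
proj_v u = (-156/209) · (13, 6, -2) ≈ (-9.703, -4.478, 1.493)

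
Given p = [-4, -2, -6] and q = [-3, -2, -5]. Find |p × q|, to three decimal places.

3.464

i: (-2)·(-5) - (-6)·(-2) = 10 - 12 = -2
j: (-6)·(-3) - (-4)·(-5) = 18 - 20 = -2
k: (-4)·(-2) - (-2)·(-3) = 8 - 6 = 2
p × q = (-2, -2, 2)
|p × q| = √((-2)² + (-2)² + 2²) = √12 ≈ 3.4641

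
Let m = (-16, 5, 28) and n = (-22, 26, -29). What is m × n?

(-873, -1080, -306)

i: 5·(-29) - 28·26 = -145 - 728 = -873
j: 28·(-22) - (-16)·(-29) = -616 - 464 = -1080
k: (-16)·26 - 5·(-22) = -416 - (-110) = -306
m × n = (-873, -1080, -306)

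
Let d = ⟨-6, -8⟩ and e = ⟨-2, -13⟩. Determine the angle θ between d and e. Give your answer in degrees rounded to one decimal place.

28.1

d · e = (-6)·(-2) + (-8)·(-13) = 12 + 104 = 116
|d|² = 36 + 64 = 100,  |d| = √100 ≈ 10.000000
|e|² = 4 + 169 = 173,  |e| = √173 ≈ 13.152946
cos θ = 116 / (10.000000 · 13.152946) ≈ 0.88193
θ = arccos(0.88193) ≈ 28.1°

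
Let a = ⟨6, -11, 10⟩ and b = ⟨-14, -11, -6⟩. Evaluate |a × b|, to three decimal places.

300.320

i: (-11)·(-6) - 10·(-11) = 66 - (-110) = 176
j: 10·(-14) - 6·(-6) = -140 - (-36) = -104
k: 6·(-11) - (-11)·(-14) = -66 - 154 = -220
a × b = (176, -104, -220)
|a × b| = √(176² + (-104)² + (-220)²) = √90192 ≈ 300.3198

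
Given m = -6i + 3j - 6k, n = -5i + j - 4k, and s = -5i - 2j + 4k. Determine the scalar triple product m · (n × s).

n × s:
i: 1·4 - (-4)·(-2) = 4 - 8 = -4
j: (-4)·(-5) - (-5)·4 = 20 - (-20) = 40
k: (-5)·(-2) - 1·(-5) = 10 - (-5) = 15
n × s = (-4, 40, 15)
m · (n × s) = (-6)·(-4) + 3·40 + (-6)·15 = 24 + 120 - 90 = 54

54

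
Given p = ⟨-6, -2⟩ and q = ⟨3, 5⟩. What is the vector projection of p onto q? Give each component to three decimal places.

(-2.471, -4.118)

p · q = (-6)·3 + (-2)·5 = -18 - 10 = -28
|q|² = 9 + 25 = 34
proj_q p = (-28/34) · (3, 5) ≈ (-2.471, -4.118)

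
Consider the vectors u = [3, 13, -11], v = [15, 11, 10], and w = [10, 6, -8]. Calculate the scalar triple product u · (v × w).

2636

v × w:
i: 11·(-8) - 10·6 = -88 - 60 = -148
j: 10·10 - 15·(-8) = 100 - (-120) = 220
k: 15·6 - 11·10 = 90 - 110 = -20
v × w = (-148, 220, -20)
u · (v × w) = 3·(-148) + 13·220 + (-11)·(-20) = -444 + 2860 + 220 = 2636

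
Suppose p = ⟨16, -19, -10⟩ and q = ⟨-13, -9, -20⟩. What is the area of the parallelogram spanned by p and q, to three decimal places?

662.934

i: (-19)·(-20) - (-10)·(-9) = 380 - 90 = 290
j: (-10)·(-13) - 16·(-20) = 130 - (-320) = 450
k: 16·(-9) - (-19)·(-13) = -144 - 247 = -391
p × q = (290, 450, -391)
|p × q| = √(290² + 450² + (-391)²) = √439481 ≈ 662.9336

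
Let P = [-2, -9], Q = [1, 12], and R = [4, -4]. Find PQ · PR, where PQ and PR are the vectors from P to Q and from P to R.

PQ = Q − P = (3, 21)
PR = R − P = (6, 5)
PQ · PR = 3·6 + 21·5 = 18 + 105 = 123

123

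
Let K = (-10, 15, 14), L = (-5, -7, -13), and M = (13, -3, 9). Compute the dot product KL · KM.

646

KL = L − K = (5, -22, -27)
KM = M − K = (23, -18, -5)
KL · KM = 5·23 + (-22)·(-18) + (-27)·(-5) = 115 + 396 + 135 = 646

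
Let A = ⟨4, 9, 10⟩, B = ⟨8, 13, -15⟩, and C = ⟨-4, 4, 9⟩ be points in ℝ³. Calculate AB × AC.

(-129, 204, 12)

AB = (4, 4, -25)
AC = (-8, -5, -1)
i: 4·(-1) - (-25)·(-5) = -4 - 125 = -129
j: (-25)·(-8) - 4·(-1) = 200 - (-4) = 204
k: 4·(-5) - 4·(-8) = -20 - (-32) = 12
AB × AC = (-129, 204, 12)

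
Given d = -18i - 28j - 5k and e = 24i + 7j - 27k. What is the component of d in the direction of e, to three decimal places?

-13.398

d · e = (-18)·24 + (-28)·7 + (-5)·(-27) = -432 - 196 + 135 = -493
|e| = √(576 + 49 + 729) = √1354 ≈ 36.7967
comp_e d = -493 / √1354 ≈ -13.398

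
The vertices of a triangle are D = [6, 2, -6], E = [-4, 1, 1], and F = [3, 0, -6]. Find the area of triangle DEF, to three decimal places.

DE = (-10, -1, 7),  DF = (-3, -2, 0)
i: (-1)·0 - 7·(-2) = 0 - (-14) = 14
j: 7·(-3) - (-10)·0 = -21 - 0 = -21
k: (-10)·(-2) - (-1)·(-3) = 20 - 3 = 17
DE × DF = (14, -21, 17)
|DE × DF| = √926 ≈ 30.4302
area = ½ · 30.4302 ≈ 15.215

15.215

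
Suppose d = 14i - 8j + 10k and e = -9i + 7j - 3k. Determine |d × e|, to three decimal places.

i: (-8)·(-3) - 10·7 = 24 - 70 = -46
j: 10·(-9) - 14·(-3) = -90 - (-42) = -48
k: 14·7 - (-8)·(-9) = 98 - 72 = 26
d × e = (-46, -48, 26)
|d × e| = √((-46)² + (-48)² + 26²) = √5096 ≈ 71.3863

71.386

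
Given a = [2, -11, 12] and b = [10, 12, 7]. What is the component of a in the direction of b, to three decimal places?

-1.636

a · b = 2·10 + (-11)·12 + 12·7 = 20 - 132 + 84 = -28
|b| = √(100 + 144 + 49) = √293 ≈ 17.1172
comp_b a = -28 / √293 ≈ -1.636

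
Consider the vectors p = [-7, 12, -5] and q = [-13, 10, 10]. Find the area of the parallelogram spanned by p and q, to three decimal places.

233.497

i: 12·10 - (-5)·10 = 120 - (-50) = 170
j: (-5)·(-13) - (-7)·10 = 65 - (-70) = 135
k: (-7)·10 - 12·(-13) = -70 - (-156) = 86
p × q = (170, 135, 86)
|p × q| = √(170² + 135² + 86²) = √54521 ≈ 233.4973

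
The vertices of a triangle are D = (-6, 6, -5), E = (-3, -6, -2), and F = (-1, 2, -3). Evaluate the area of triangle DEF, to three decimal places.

25.145

DE = (3, -12, 3),  DF = (5, -4, 2)
i: (-12)·2 - 3·(-4) = -24 - (-12) = -12
j: 3·5 - 3·2 = 15 - 6 = 9
k: 3·(-4) - (-12)·5 = -12 - (-60) = 48
DE × DF = (-12, 9, 48)
|DE × DF| = √2529 ≈ 50.2892
area = ½ · 50.2892 ≈ 25.145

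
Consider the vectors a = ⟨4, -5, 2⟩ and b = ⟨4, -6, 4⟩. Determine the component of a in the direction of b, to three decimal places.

6.548

a · b = 4·4 + (-5)·(-6) + 2·4 = 16 + 30 + 8 = 54
|b| = √(16 + 36 + 16) = √68 ≈ 8.2462
comp_b a = 54 / √68 ≈ 6.548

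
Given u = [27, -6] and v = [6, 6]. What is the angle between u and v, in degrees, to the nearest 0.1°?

57.5

u · v = 27·6 + (-6)·6 = 162 - 36 = 126
|u|² = 729 + 36 = 765,  |u| = √765 ≈ 27.658633
|v|² = 36 + 36 = 72,  |v| = √72 ≈ 8.485281
cos θ = 126 / (27.658633 · 8.485281) ≈ 0.53688
θ = arccos(0.53688) ≈ 57.5°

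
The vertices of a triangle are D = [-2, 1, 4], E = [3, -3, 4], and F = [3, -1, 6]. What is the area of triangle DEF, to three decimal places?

DE = (5, -4, 0),  DF = (5, -2, 2)
i: (-4)·2 - 0·(-2) = -8 - 0 = -8
j: 0·5 - 5·2 = 0 - 10 = -10
k: 5·(-2) - (-4)·5 = -10 - (-20) = 10
DE × DF = (-8, -10, 10)
|DE × DF| = √264 ≈ 16.2481
area = ½ · 16.2481 ≈ 8.124

8.124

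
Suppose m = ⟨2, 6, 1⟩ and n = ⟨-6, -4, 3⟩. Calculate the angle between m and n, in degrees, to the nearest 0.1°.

131.3

m · n = 2·(-6) + 6·(-4) + 1·3 = -12 - 24 + 3 = -33
|m|² = 4 + 36 + 1 = 41,  |m| = √41 ≈ 6.403124
|n|² = 36 + 16 + 9 = 61,  |n| = √61 ≈ 7.810250
cos θ = -33 / (6.403124 · 7.810250) ≈ -0.65987
θ = arccos(-0.65987) ≈ 131.3°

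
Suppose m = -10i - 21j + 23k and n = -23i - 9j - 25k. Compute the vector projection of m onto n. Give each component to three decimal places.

(2.905, 1.137, 3.158)

m · n = (-10)·(-23) + (-21)·(-9) + 23·(-25) = 230 + 189 - 575 = -156
|n|² = 529 + 81 + 625 = 1235
proj_n m = (-156/1235) · (-23, -9, -25) ≈ (2.905, 1.137, 3.158)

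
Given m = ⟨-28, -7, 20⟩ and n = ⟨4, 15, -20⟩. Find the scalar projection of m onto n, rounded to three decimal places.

m · n = (-28)·4 + (-7)·15 + 20·(-20) = -112 - 105 - 400 = -617
|n| = √(16 + 225 + 400) = √641 ≈ 25.3180
comp_n m = -617 / √641 ≈ -24.370

-24.370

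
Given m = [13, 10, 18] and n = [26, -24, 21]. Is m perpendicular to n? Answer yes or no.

no

m · n = 13·26 + 10·(-24) + 18·21 = 338 - 240 + 378 = 476
Nonzero, so the vectors are not orthogonal.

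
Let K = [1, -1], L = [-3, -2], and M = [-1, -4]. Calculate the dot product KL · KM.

11

KL = L − K = (-4, -1)
KM = M − K = (-2, -3)
KL · KM = (-4)·(-2) + (-1)·(-3) = 8 + 3 = 11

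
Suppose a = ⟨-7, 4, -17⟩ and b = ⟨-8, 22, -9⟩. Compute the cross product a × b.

i: 4·(-9) - (-17)·22 = -36 - (-374) = 338
j: (-17)·(-8) - (-7)·(-9) = 136 - 63 = 73
k: (-7)·22 - 4·(-8) = -154 - (-32) = -122
a × b = (338, 73, -122)

(338, 73, -122)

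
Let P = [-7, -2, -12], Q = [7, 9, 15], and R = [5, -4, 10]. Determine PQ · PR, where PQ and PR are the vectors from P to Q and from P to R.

740

PQ = Q − P = (14, 11, 27)
PR = R − P = (12, -2, 22)
PQ · PR = 14·12 + 11·(-2) + 27·22 = 168 - 22 + 594 = 740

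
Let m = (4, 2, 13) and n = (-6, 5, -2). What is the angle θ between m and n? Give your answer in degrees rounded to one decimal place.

111.2

m · n = 4·(-6) + 2·5 + 13·(-2) = -24 + 10 - 26 = -40
|m|² = 16 + 4 + 169 = 189,  |m| = √189 ≈ 13.747727
|n|² = 36 + 25 + 4 = 65,  |n| = √65 ≈ 8.062258
cos θ = -40 / (13.747727 · 8.062258) ≈ -0.36089
θ = arccos(-0.36089) ≈ 111.2°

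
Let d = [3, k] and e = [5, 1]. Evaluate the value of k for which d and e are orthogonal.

d · e = 3·5 + k·1 = 15 + 1k
Set equal to 0: 1k = -15, so k = -15.

-15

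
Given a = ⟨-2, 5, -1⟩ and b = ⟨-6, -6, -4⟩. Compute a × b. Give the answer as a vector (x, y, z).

i: 5·(-4) - (-1)·(-6) = -20 - 6 = -26
j: (-1)·(-6) - (-2)·(-4) = 6 - 8 = -2
k: (-2)·(-6) - 5·(-6) = 12 - (-30) = 42
a × b = (-26, -2, 42)

(-26, -2, 42)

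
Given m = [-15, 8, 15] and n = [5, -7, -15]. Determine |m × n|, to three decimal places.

164.165

i: 8·(-15) - 15·(-7) = -120 - (-105) = -15
j: 15·5 - (-15)·(-15) = 75 - 225 = -150
k: (-15)·(-7) - 8·5 = 105 - 40 = 65
m × n = (-15, -150, 65)
|m × n| = √((-15)² + (-150)² + 65²) = √26950 ≈ 164.1646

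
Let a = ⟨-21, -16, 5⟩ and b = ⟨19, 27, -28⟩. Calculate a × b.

i: (-16)·(-28) - 5·27 = 448 - 135 = 313
j: 5·19 - (-21)·(-28) = 95 - 588 = -493
k: (-21)·27 - (-16)·19 = -567 - (-304) = -263
a × b = (313, -493, -263)

(313, -493, -263)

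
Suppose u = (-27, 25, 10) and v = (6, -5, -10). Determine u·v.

-387

u · v = (-27)·6 + 25·(-5) + 10·(-10) = -162 - 125 - 100 = -387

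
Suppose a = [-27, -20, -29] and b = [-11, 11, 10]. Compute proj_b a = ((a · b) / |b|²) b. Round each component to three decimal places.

a · b = (-27)·(-11) + (-20)·11 + (-29)·10 = 297 - 220 - 290 = -213
|b|² = 121 + 121 + 100 = 342
proj_b a = (-213/342) · (-11, 11, 10) ≈ (6.851, -6.851, -6.228)

(6.851, -6.851, -6.228)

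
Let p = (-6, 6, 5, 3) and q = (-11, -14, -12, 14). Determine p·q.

-36

p · q = (-6)·(-11) + 6·(-14) + 5·(-12) + 3·14 = 66 - 84 - 60 + 42 = -36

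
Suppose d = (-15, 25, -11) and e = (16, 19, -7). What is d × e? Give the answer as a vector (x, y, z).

(34, -281, -685)

i: 25·(-7) - (-11)·19 = -175 - (-209) = 34
j: (-11)·16 - (-15)·(-7) = -176 - 105 = -281
k: (-15)·19 - 25·16 = -285 - 400 = -685
d × e = (34, -281, -685)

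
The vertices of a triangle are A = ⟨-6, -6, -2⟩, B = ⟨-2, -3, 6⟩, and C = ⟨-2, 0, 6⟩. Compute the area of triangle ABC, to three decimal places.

AB = (4, 3, 8),  AC = (4, 6, 8)
i: 3·8 - 8·6 = 24 - 48 = -24
j: 8·4 - 4·8 = 32 - 32 = 0
k: 4·6 - 3·4 = 24 - 12 = 12
AB × AC = (-24, 0, 12)
|AB × AC| = √720 ≈ 26.8328
area = ½ · 26.8328 ≈ 13.416

13.416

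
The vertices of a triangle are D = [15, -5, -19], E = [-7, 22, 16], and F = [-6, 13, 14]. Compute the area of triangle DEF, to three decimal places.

156.079

DE = (-22, 27, 35),  DF = (-21, 18, 33)
i: 27·33 - 35·18 = 891 - 630 = 261
j: 35·(-21) - (-22)·33 = -735 - (-726) = -9
k: (-22)·18 - 27·(-21) = -396 - (-567) = 171
DE × DF = (261, -9, 171)
|DE × DF| = √97443 ≈ 312.1586
area = ½ · 312.1586 ≈ 156.079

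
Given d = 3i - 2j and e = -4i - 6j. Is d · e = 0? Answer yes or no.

yes

d · e = 3·(-4) + (-2)·(-6) = -12 + 12 = 0
Zero, so the vectors are orthogonal.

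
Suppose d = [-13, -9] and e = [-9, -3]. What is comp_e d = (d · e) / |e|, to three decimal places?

d · e = (-13)·(-9) + (-9)·(-3) = 117 + 27 = 144
|e| = √(81 + 9) = √90 ≈ 9.4868
comp_e d = 144 / √90 ≈ 15.179

15.179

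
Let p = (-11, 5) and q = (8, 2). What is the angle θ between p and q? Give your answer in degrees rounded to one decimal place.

141.5

p · q = (-11)·8 + 5·2 = -88 + 10 = -78
|p|² = 121 + 25 = 146,  |p| = √146 ≈ 12.083046
|q|² = 64 + 4 = 68,  |q| = √68 ≈ 8.246211
cos θ = -78 / (12.083046 · 8.246211) ≈ -0.78282
θ = arccos(-0.78282) ≈ 141.5°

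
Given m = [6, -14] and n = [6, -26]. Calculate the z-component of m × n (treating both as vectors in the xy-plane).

-72

6·(-26) - (-14)·6 = -156 - (-84) = -72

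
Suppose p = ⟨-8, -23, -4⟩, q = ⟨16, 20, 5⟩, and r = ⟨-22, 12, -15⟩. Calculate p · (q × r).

-2638

q × r:
i: 20·(-15) - 5·12 = -300 - 60 = -360
j: 5·(-22) - 16·(-15) = -110 - (-240) = 130
k: 16·12 - 20·(-22) = 192 - (-440) = 632
q × r = (-360, 130, 632)
p · (q × r) = (-8)·(-360) + (-23)·130 + (-4)·632 = 2880 - 2990 - 2528 = -2638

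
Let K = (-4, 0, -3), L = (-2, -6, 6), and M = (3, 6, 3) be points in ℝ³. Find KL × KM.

KL = (2, -6, 9)
KM = (7, 6, 6)
i: (-6)·6 - 9·6 = -36 - 54 = -90
j: 9·7 - 2·6 = 63 - 12 = 51
k: 2·6 - (-6)·7 = 12 - (-42) = 54
KL × KM = (-90, 51, 54)

(-90, 51, 54)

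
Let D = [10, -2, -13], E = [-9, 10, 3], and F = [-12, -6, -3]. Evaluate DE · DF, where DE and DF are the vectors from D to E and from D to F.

530

DE = E − D = (-19, 12, 16)
DF = F − D = (-22, -4, 10)
DE · DF = (-19)·(-22) + 12·(-4) + 16·10 = 418 - 48 + 160 = 530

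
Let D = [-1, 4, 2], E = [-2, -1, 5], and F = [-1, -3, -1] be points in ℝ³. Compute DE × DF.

(36, -3, 7)

DE = (-1, -5, 3)
DF = (0, -7, -3)
i: (-5)·(-3) - 3·(-7) = 15 - (-21) = 36
j: 3·0 - (-1)·(-3) = 0 - 3 = -3
k: (-1)·(-7) - (-5)·0 = 7 - 0 = 7
DE × DF = (36, -3, 7)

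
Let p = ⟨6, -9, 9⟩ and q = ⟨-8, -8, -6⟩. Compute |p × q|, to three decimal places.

177.685

i: (-9)·(-6) - 9·(-8) = 54 - (-72) = 126
j: 9·(-8) - 6·(-6) = -72 - (-36) = -36
k: 6·(-8) - (-9)·(-8) = -48 - 72 = -120
p × q = (126, -36, -120)
|p × q| = √(126² + (-36)² + (-120)²) = √31572 ≈ 177.6851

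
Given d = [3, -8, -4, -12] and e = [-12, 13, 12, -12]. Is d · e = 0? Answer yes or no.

no

d · e = 3·(-12) + (-8)·13 + (-4)·12 + (-12)·(-12) = -36 - 104 - 48 + 144 = -44
Nonzero, so the vectors are not orthogonal.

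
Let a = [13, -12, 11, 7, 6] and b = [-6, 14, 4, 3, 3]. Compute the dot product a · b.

-163

a · b = 13·(-6) + (-12)·14 + 11·4 + 7·3 + 6·3 = -78 - 168 + 44 + 21 + 18 = -163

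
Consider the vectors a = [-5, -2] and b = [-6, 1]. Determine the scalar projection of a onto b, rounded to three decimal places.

4.603

a · b = (-5)·(-6) + (-2)·1 = 30 - 2 = 28
|b| = √(36 + 1) = √37 ≈ 6.0828
comp_b a = 28 / √37 ≈ 4.603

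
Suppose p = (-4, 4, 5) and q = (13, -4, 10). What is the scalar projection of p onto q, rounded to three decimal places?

-1.066

p · q = (-4)·13 + 4·(-4) + 5·10 = -52 - 16 + 50 = -18
|q| = √(169 + 16 + 100) = √285 ≈ 16.8819
comp_q p = -18 / √285 ≈ -1.066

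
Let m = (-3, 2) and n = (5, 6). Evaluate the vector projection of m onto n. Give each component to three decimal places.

m · n = (-3)·5 + 2·6 = -15 + 12 = -3
|n|² = 25 + 36 = 61
proj_n m = (-3/61) · (5, 6) ≈ (-0.246, -0.295)

(-0.246, -0.295)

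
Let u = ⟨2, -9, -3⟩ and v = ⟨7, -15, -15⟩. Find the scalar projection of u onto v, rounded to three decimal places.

8.685

u · v = 2·7 + (-9)·(-15) + (-3)·(-15) = 14 + 135 + 45 = 194
|v| = √(49 + 225 + 225) = √499 ≈ 22.3383
comp_v u = 194 / √499 ≈ 8.685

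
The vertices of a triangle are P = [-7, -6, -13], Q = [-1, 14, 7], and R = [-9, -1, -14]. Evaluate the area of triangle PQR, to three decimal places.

71.512

PQ = (6, 20, 20),  PR = (-2, 5, -1)
i: 20·(-1) - 20·5 = -20 - 100 = -120
j: 20·(-2) - 6·(-1) = -40 - (-6) = -34
k: 6·5 - 20·(-2) = 30 - (-40) = 70
PQ × PR = (-120, -34, 70)
|PQ × PR| = √20456 ≈ 143.0245
area = ½ · 143.0245 ≈ 71.512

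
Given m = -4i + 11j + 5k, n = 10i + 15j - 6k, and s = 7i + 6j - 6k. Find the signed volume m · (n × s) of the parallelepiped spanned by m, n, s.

n × s:
i: 15·(-6) - (-6)·6 = -90 - (-36) = -54
j: (-6)·7 - 10·(-6) = -42 - (-60) = 18
k: 10·6 - 15·7 = 60 - 105 = -45
n × s = (-54, 18, -45)
m · (n × s) = (-4)·(-54) + 11·18 + 5·(-45) = 216 + 198 - 225 = 189

189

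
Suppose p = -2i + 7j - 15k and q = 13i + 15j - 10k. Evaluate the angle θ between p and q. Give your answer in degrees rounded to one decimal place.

51.8

p · q = (-2)·13 + 7·15 + (-15)·(-10) = -26 + 105 + 150 = 229
|p|² = 4 + 49 + 225 = 278,  |p| = √278 ≈ 16.673332
|q|² = 169 + 225 + 100 = 494,  |q| = √494 ≈ 22.226111
cos θ = 229 / (16.673332 · 22.226111) ≈ 0.61794
θ = arccos(0.61794) ≈ 51.8°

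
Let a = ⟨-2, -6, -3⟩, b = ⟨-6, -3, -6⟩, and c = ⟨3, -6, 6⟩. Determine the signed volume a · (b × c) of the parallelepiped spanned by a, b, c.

-135

b × c:
i: (-3)·6 - (-6)·(-6) = -18 - 36 = -54
j: (-6)·3 - (-6)·6 = -18 - (-36) = 18
k: (-6)·(-6) - (-3)·3 = 36 - (-9) = 45
b × c = (-54, 18, 45)
a · (b × c) = (-2)·(-54) + (-6)·18 + (-3)·45 = 108 - 108 - 135 = -135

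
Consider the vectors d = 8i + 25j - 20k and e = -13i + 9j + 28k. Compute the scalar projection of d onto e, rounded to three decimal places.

d · e = 8·(-13) + 25·9 + (-20)·28 = -104 + 225 - 560 = -439
|e| = √(169 + 81 + 784) = √1034 ≈ 32.1559
comp_e d = -439 / √1034 ≈ -13.652

-13.652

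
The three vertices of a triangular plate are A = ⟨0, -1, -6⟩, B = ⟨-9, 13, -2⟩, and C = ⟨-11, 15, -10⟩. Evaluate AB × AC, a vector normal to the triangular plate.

(-120, -80, 10)

AB = (-9, 14, 4)
AC = (-11, 16, -4)
i: 14·(-4) - 4·16 = -56 - 64 = -120
j: 4·(-11) - (-9)·(-4) = -44 - 36 = -80
k: (-9)·16 - 14·(-11) = -144 - (-154) = 10
AB × AC = (-120, -80, 10)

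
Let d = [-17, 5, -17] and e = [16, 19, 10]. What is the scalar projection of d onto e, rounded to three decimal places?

-12.959

d · e = (-17)·16 + 5·19 + (-17)·10 = -272 + 95 - 170 = -347
|e| = √(256 + 361 + 100) = √717 ≈ 26.7769
comp_e d = -347 / √717 ≈ -12.959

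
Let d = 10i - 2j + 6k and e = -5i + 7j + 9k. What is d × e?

i: (-2)·9 - 6·7 = -18 - 42 = -60
j: 6·(-5) - 10·9 = -30 - 90 = -120
k: 10·7 - (-2)·(-5) = 70 - 10 = 60
d × e = (-60, -120, 60)

(-60, -120, 60)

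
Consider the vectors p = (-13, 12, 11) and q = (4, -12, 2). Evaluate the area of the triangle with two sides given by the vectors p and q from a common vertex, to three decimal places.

101.119

i: 12·2 - 11·(-12) = 24 - (-132) = 156
j: 11·4 - (-13)·2 = 44 - (-26) = 70
k: (-13)·(-12) - 12·4 = 156 - 48 = 108
p × q = (156, 70, 108)
|p × q| = √(156² + 70² + 108²) = √40900 ≈ 202.2375
area = ½ · 202.2375 ≈ 101.119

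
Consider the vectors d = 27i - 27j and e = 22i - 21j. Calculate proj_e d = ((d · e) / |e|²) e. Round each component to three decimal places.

(27.613, -26.358)

d · e = 27·22 + (-27)·(-21) = 594 + 567 = 1161
|e|² = 484 + 441 = 925
proj_e d = (1161/925) · (22, -21) ≈ (27.613, -26.358)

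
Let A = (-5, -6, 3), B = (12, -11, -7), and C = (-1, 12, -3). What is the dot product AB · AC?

38

AB = B − A = (17, -5, -10)
AC = C − A = (4, 18, -6)
AB · AC = 17·4 + (-5)·18 + (-10)·(-6) = 68 - 90 + 60 = 38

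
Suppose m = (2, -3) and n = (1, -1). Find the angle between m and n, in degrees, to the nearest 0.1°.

m · n = 2·1 + (-3)·(-1) = 2 + 3 = 5
|m|² = 4 + 9 = 13,  |m| = √13 ≈ 3.605551
|n|² = 1 + 1 = 2,  |n| = √2 ≈ 1.414214
cos θ = 5 / (3.605551 · 1.414214) ≈ 0.98058
θ = arccos(0.98058) ≈ 11.3°

11.3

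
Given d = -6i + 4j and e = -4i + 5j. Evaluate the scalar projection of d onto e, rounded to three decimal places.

d · e = (-6)·(-4) + 4·5 = 24 + 20 = 44
|e| = √(16 + 25) = √41 ≈ 6.4031
comp_e d = 44 / √41 ≈ 6.872

6.872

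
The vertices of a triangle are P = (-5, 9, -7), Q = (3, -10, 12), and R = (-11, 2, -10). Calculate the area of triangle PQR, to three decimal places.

135.185

PQ = (8, -19, 19),  PR = (-6, -7, -3)
i: (-19)·(-3) - 19·(-7) = 57 - (-133) = 190
j: 19·(-6) - 8·(-3) = -114 - (-24) = -90
k: 8·(-7) - (-19)·(-6) = -56 - 114 = -170
PQ × PR = (190, -90, -170)
|PQ × PR| = √73100 ≈ 270.3701
area = ½ · 270.3701 ≈ 135.185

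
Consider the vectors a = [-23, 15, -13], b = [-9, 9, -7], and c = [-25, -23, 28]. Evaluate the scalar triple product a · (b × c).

b × c:
i: 9·28 - (-7)·(-23) = 252 - 161 = 91
j: (-7)·(-25) - (-9)·28 = 175 - (-252) = 427
k: (-9)·(-23) - 9·(-25) = 207 - (-225) = 432
b × c = (91, 427, 432)
a · (b × c) = (-23)·91 + 15·427 + (-13)·432 = -2093 + 6405 - 5616 = -1304

-1304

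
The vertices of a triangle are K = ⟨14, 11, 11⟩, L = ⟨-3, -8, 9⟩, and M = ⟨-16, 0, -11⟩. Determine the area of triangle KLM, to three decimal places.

317.057

KL = (-17, -19, -2),  KM = (-30, -11, -22)
i: (-19)·(-22) - (-2)·(-11) = 418 - 22 = 396
j: (-2)·(-30) - (-17)·(-22) = 60 - 374 = -314
k: (-17)·(-11) - (-19)·(-30) = 187 - 570 = -383
KL × KM = (396, -314, -383)
|KL × KM| = √402101 ≈ 634.1143
area = ½ · 634.1143 ≈ 317.057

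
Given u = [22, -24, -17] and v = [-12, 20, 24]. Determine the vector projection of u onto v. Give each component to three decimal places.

u · v = 22·(-12) + (-24)·20 + (-17)·24 = -264 - 480 - 408 = -1152
|v|² = 144 + 400 + 576 = 1120
proj_v u = (-1152/1120) · (-12, 20, 24) ≈ (12.343, -20.571, -24.686)

(12.343, -20.571, -24.686)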